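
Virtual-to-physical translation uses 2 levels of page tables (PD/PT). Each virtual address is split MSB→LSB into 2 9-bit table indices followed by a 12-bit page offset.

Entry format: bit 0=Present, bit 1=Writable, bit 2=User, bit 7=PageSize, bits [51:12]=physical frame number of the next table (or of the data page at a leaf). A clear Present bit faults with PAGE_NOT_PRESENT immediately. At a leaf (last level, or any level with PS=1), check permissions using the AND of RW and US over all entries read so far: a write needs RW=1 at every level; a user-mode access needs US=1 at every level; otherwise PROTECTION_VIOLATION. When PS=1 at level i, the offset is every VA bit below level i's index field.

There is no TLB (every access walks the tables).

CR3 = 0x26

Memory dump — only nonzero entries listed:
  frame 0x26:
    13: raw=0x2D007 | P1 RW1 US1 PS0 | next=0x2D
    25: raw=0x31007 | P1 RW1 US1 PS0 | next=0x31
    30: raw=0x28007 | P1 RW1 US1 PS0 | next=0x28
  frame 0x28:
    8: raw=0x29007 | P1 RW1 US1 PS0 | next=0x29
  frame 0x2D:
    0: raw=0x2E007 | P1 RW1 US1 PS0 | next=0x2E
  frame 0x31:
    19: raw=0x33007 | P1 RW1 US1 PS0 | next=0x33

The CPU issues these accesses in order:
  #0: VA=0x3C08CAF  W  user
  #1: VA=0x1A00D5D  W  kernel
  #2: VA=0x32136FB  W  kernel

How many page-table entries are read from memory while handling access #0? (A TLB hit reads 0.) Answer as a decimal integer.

Per-access translation:
#0 VA=0x3C08CAF (w,user):
  L0: frame=0x26 idx=30 entry=0x28007 [P=1 RW=1 US=1 PS=0]
  L1: frame=0x28 idx=8 entry=0x29007 [P=1 RW=1 US=1 PS=0]
  ✓ 0x29CAF  — 2 lookups
#1 VA=0x1A00D5D (w,kernel):
  L0: frame=0x26 idx=13 entry=0x2D007 [P=1 RW=1 US=1 PS=0]
  L1: frame=0x2D idx=0 entry=0x2E007 [P=1 RW=1 US=1 PS=0]
  ✓ 0x2ED5D  — 2 lookups
#2 VA=0x32136FB (w,kernel):
  L0: frame=0x26 idx=25 entry=0x31007 [P=1 RW=1 US=1 PS=0]
  L1: frame=0x31 idx=19 entry=0x33007 [P=1 RW=1 US=1 PS=0]
  ✓ 0x336FB  — 2 lookups

Entries read for #0: 2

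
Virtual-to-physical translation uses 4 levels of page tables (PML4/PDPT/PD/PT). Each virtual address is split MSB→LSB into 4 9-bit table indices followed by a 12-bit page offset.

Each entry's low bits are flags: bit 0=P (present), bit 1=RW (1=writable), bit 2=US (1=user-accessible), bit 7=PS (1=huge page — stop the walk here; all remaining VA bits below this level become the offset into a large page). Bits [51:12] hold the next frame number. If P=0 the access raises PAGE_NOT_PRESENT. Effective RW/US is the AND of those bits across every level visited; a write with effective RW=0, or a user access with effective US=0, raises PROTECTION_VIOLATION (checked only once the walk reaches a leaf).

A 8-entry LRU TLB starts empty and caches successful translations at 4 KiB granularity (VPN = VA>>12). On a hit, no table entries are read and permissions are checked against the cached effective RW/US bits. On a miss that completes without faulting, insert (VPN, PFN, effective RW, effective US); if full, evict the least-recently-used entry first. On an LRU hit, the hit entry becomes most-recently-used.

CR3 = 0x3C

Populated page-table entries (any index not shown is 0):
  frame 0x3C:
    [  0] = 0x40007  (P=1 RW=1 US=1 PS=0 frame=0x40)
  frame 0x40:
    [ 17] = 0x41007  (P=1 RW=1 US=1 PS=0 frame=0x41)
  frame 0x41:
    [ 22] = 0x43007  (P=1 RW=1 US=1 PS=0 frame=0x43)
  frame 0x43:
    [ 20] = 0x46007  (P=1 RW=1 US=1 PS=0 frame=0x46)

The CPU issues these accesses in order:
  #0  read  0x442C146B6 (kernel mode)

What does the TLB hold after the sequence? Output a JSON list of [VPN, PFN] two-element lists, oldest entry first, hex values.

Walk each access:
#0 VA=0x442C146B6 (r,kernel):
  L0 @0x3C[0] → 0x40007  P=1,RW=1,US=1,PS=0
  L1 @0x40[17] → 0x41007  P=1,RW=1,US=1,PS=0
  L2 @0x41[22] → 0x43007  P=1,RW=1,US=1,PS=0
  L3 @0x43[20] → 0x46007  P=1,RW=1,US=1,PS=0
  → PA=0x466B6  (4 entries read)

TLB: [["0x442C14", "0x46"]]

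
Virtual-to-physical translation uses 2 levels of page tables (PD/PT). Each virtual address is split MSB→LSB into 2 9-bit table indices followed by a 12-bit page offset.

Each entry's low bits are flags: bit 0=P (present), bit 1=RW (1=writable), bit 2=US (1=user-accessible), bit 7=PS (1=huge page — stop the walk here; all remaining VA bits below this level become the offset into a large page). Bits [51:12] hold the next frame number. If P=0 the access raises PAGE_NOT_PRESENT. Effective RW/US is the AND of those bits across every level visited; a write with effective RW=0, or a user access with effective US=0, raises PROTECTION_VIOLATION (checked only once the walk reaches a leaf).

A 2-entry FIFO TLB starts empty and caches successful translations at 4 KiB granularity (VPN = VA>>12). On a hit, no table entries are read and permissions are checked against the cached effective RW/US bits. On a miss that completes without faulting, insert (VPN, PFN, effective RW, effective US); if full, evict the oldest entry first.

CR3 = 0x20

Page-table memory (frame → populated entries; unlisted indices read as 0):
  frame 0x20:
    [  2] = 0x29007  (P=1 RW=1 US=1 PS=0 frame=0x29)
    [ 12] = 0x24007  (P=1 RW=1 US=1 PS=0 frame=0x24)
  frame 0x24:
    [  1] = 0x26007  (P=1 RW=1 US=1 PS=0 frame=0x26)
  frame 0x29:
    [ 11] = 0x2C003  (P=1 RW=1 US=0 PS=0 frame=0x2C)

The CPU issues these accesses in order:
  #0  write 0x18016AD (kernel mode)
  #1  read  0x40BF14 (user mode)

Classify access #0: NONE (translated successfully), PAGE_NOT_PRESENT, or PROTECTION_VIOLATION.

Walk each access:
#0 VA=0x18016AD (w,kernel):
  L0 @0x20[12] → 0x24007  P=1,RW=1,US=1,PS=0
  L1 @0x24[1] → 0x26007  P=1,RW=1,US=1,PS=0
  → PA=0x266AD  (2 entries read)
#1 VA=0x40BF14 (r,user):
  L0 @0x20[2] → 0x29007  P=1,RW=1,US=1,PS=0
  L1 @0x29[11] → 0x2C003  P=1,RW=1,US=0,PS=0
  ⇒ fault: PROTECTION_VIOLATION  — 2 lookups

Access #0 fault: NONE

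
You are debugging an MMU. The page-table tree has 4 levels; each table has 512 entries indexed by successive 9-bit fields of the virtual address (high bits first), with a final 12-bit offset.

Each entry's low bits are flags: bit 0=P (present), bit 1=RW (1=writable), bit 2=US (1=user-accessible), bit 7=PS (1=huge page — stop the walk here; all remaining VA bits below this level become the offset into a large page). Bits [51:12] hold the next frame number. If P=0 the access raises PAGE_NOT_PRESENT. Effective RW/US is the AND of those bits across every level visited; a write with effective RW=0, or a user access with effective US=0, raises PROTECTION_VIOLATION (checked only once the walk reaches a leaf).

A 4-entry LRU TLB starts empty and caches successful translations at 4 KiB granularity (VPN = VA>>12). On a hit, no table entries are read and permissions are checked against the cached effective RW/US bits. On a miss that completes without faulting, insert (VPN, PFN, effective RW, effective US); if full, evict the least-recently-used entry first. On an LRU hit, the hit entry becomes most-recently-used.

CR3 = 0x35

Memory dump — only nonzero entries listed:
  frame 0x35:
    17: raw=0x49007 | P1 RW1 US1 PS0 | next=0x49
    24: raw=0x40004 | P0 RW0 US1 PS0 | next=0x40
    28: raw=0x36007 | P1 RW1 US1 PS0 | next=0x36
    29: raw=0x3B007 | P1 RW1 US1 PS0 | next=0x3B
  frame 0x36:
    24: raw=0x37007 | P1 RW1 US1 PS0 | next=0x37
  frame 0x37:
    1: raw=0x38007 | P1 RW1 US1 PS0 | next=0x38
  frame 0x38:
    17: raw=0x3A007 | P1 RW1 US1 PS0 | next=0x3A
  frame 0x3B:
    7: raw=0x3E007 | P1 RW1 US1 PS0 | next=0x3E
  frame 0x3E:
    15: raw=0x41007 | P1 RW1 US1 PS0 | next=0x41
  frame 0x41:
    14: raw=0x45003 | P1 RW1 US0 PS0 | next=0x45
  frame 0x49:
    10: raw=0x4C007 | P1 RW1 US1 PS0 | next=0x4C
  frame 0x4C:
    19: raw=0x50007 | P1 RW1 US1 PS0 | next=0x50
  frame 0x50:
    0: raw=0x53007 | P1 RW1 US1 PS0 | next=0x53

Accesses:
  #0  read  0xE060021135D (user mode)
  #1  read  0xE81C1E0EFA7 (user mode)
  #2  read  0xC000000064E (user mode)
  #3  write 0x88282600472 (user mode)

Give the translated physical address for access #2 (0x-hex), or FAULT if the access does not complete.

Per-access translation:
#0 VA=0xE060021135D (r,user):
  lvl0: tbl 0x35, slot 28 ⇒ 0x36007 (P1/RW1/US1/PS0)
  lvl1: tbl 0x36, slot 24 ⇒ 0x37007 (P1/RW1/US1/PS0)
  lvl2: tbl 0x37, slot 1 ⇒ 0x38007 (P1/RW1/US1/PS0)
  lvl3: tbl 0x38, slot 17 ⇒ 0x3A007 (P1/RW1/US1/PS0)
  ✓ 0x3A35D  — 4 lookups
#1 VA=0xE81C1E0EFA7 (r,user):
  lvl0: tbl 0x35, slot 29 ⇒ 0x3B007 (P1/RW1/US1/PS0)
  lvl1: tbl 0x3B, slot 7 ⇒ 0x3E007 (P1/RW1/US1/PS0)
  lvl2: tbl 0x3E, slot 15 ⇒ 0x41007 (P1/RW1/US1/PS0)
  lvl3: tbl 0x41, slot 14 ⇒ 0x45003 (P1/RW1/US0/PS0)
  → PROTECTION_VIOLATION  (4 entries read)
#2 VA=0xC000000064E (r,user):
  lvl0: tbl 0x35, slot 24 ⇒ 0x40004 (P0/RW0/US1/PS0)
  → PAGE_NOT_PRESENT  (1 entries read)
#3 VA=0x88282600472 (w,user):
  lvl0: tbl 0x35, slot 17 ⇒ 0x49007 (P1/RW1/US1/PS0)
  lvl1: tbl 0x49, slot 10 ⇒ 0x4C007 (P1/RW1/US1/PS0)
  lvl2: tbl 0x4C, slot 19 ⇒ 0x50007 (P1/RW1/US1/PS0)
  lvl3: tbl 0x50, slot 0 ⇒ 0x53007 (P1/RW1/US1/PS0)
  ✓ 0x53472  — 4 lookups

Access #2 PA: FAULT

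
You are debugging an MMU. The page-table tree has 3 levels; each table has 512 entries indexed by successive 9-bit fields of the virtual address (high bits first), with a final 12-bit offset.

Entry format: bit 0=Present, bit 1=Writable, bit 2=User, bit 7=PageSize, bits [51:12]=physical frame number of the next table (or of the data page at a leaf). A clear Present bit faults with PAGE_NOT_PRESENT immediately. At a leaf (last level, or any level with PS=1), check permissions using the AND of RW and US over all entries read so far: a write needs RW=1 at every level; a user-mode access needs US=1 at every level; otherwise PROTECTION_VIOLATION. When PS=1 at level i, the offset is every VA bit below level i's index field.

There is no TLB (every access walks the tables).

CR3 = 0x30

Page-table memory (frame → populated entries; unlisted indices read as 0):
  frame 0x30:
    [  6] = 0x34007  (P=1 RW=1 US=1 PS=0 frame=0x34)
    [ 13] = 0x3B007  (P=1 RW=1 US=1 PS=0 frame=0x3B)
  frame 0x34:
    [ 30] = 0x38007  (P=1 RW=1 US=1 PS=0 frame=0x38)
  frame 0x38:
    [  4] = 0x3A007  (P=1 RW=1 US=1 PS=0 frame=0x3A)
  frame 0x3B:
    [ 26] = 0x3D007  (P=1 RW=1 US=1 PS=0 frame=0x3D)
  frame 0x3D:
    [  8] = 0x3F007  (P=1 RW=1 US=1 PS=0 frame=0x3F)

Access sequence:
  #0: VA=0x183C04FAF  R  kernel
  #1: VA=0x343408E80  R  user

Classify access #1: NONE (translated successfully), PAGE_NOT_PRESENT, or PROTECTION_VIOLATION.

Trace:
#0 VA=0x183C04FAF (r,kernel):
  [0] read 0x30 idx=6: raw=0x34007 flags P=1 W=1 U=1 S=0
  [1] read 0x34 idx=30: raw=0x38007 flags P=1 W=1 U=1 S=0
  [2] read 0x38 idx=4: raw=0x3A007 flags P=1 W=1 U=1 S=0
  ✓ 0x3AFAF  — 3 lookups
#1 VA=0x343408E80 (r,user):
  [0] read 0x30 idx=13: raw=0x3B007 flags P=1 W=1 U=1 S=0
  [1] read 0x3B idx=26: raw=0x3D007 flags P=1 W=1 U=1 S=0
  [2] read 0x3D idx=8: raw=0x3F007 flags P=1 W=1 U=1 S=0
  ✓ 0x3FE80  — 3 lookups

Access #1 fault: NONE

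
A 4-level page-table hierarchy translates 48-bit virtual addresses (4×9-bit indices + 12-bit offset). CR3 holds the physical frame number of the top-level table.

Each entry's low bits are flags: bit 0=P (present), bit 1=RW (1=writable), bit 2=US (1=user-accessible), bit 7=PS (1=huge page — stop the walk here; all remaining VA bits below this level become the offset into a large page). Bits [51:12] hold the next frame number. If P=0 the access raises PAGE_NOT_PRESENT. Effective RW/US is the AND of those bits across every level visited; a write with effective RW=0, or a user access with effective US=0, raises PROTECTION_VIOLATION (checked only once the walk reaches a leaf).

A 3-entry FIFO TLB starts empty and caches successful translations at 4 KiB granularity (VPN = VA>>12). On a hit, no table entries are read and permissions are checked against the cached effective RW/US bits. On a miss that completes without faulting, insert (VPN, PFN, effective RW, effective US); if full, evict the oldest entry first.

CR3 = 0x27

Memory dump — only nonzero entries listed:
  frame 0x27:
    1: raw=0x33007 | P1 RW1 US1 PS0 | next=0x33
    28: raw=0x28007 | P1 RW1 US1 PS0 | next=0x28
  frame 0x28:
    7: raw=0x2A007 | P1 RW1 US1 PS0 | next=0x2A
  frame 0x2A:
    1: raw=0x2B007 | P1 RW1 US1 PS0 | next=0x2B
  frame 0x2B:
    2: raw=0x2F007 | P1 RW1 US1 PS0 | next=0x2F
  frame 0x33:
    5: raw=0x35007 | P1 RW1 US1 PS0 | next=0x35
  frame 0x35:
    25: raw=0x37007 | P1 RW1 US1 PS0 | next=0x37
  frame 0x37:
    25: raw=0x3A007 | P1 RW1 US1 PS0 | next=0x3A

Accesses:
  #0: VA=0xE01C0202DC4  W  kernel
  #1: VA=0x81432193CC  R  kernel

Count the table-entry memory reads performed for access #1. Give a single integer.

Walk each access:
#0 VA=0xE01C0202DC4 (w,kernel):
  L0 @0x27[28] → 0x28007  P=1,RW=1,US=1,PS=0
  L1 @0x28[7] → 0x2A007  P=1,RW=1,US=1,PS=0
  L2 @0x2A[1] → 0x2B007  P=1,RW=1,US=1,PS=0
  L3 @0x2B[2] → 0x2F007  P=1,RW=1,US=1,PS=0
  → PA=0x2FDC4  (4 entries read)
#1 VA=0x81432193CC (r,kernel):
  L0 @0x27[1] → 0x33007  P=1,RW=1,US=1,PS=0
  L1 @0x33[5] → 0x35007  P=1,RW=1,US=1,PS=0
  L2 @0x35[25] → 0x37007  P=1,RW=1,US=1,PS=0
  L3 @0x37[25] → 0x3A007  P=1,RW=1,US=1,PS=0
  → PA=0x3A3CC  (4 entries read)

Entries read for #1: 4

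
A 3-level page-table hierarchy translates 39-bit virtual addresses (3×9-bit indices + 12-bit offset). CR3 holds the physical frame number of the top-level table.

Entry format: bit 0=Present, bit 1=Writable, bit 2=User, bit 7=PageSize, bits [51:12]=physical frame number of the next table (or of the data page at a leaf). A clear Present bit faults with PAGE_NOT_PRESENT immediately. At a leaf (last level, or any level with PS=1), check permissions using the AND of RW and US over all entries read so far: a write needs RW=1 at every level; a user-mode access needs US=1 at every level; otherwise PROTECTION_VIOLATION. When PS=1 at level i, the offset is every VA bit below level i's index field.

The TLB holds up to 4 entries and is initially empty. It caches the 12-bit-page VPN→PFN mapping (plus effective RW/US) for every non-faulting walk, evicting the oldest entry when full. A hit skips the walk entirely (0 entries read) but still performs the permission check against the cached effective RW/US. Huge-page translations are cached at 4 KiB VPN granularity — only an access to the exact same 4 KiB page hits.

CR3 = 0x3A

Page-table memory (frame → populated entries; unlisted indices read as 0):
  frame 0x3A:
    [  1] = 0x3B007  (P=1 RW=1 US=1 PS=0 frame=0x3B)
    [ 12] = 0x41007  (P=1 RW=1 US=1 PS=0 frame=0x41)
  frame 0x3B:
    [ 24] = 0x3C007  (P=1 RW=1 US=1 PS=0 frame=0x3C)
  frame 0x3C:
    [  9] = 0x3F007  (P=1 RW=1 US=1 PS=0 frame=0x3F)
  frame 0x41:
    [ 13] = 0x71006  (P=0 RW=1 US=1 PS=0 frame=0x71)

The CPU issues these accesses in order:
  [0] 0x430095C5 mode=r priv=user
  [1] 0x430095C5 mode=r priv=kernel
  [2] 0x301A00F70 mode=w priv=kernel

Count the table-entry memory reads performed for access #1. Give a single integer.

Trace:
#0 VA=0x430095C5 (r,user):
  L0: frame=0x3A idx=1 entry=0x3B007 [P=1 RW=1 US=1 PS=0]
  L1: frame=0x3B idx=24 entry=0x3C007 [P=1 RW=1 US=1 PS=0]
  L2: frame=0x3C idx=9 entry=0x3F007 [P=1 RW=1 US=1 PS=0]
  ⇒ phys 0x3F5C5  [3 reads]
#1 VA=0x430095C5 (r,kernel):
  TLB hit vpn=0x43009 → PA=0x3F5C5
#2 VA=0x301A00F70 (w,kernel):
  L0: frame=0x3A idx=12 entry=0x41007 [P=1 RW=1 US=1 PS=0]
  L1: frame=0x41 idx=13 entry=0x71006 [P=0 RW=1 US=1 PS=0]
  → PAGE_NOT_PRESENT  (2 entries read)

Entries read for #1: 0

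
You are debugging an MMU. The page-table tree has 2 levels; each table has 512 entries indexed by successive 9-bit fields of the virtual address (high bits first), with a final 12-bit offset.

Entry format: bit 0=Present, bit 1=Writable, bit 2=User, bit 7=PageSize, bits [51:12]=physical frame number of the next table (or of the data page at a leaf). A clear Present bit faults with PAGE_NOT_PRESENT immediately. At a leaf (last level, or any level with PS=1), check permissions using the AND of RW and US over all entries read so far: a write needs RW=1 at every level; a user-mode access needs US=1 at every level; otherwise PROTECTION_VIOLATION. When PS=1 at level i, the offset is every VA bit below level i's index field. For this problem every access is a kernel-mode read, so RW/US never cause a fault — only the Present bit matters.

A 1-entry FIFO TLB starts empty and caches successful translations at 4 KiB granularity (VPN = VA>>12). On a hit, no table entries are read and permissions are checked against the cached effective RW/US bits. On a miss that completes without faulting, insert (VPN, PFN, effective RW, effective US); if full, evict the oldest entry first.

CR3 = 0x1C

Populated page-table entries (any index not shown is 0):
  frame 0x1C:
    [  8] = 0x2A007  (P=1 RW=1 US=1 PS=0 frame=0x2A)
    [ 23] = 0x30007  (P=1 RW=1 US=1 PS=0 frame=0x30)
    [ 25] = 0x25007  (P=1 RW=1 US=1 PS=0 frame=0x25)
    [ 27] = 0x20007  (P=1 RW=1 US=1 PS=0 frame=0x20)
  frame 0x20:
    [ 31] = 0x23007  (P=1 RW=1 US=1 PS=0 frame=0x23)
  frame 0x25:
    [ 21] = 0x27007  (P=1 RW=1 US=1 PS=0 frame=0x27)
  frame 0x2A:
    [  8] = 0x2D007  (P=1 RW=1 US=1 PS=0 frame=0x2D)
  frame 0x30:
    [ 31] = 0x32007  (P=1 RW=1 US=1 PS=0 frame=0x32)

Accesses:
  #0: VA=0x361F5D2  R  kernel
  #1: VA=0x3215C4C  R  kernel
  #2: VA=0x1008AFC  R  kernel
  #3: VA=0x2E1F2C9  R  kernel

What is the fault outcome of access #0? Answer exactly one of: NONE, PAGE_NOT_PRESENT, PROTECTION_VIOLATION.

Per-access translation:
#0 VA=0x361F5D2 (r,kernel):
  lvl0: tbl 0x1C, slot 27 ⇒ 0x20007 (P1/RW1/US1/PS0)
  lvl1: tbl 0x20, slot 31 ⇒ 0x23007 (P1/RW1/US1/PS0)
  ✓ 0x235D2  — 2 lookups
#1 VA=0x3215C4C (r,kernel):
  lvl0: tbl 0x1C, slot 25 ⇒ 0x25007 (P1/RW1/US1/PS0)
  lvl1: tbl 0x25, slot 21 ⇒ 0x27007 (P1/RW1/US1/PS0)
  ✓ 0x27C4C  — 2 lookups
#2 VA=0x1008AFC (r,kernel):
  lvl0: tbl 0x1C, slot 8 ⇒ 0x2A007 (P1/RW1/US1/PS0)
  lvl1: tbl 0x2A, slot 8 ⇒ 0x2D007 (P1/RW1/US1/PS0)
  ✓ 0x2DAFC  — 2 lookups
#3 VA=0x2E1F2C9 (r,kernel):
  lvl0: tbl 0x1C, slot 23 ⇒ 0x30007 (P1/RW1/US1/PS0)
  lvl1: tbl 0x30, slot 31 ⇒ 0x32007 (P1/RW1/US1/PS0)
  ✓ 0x322C9  — 2 lookups

Access #0 fault: NONE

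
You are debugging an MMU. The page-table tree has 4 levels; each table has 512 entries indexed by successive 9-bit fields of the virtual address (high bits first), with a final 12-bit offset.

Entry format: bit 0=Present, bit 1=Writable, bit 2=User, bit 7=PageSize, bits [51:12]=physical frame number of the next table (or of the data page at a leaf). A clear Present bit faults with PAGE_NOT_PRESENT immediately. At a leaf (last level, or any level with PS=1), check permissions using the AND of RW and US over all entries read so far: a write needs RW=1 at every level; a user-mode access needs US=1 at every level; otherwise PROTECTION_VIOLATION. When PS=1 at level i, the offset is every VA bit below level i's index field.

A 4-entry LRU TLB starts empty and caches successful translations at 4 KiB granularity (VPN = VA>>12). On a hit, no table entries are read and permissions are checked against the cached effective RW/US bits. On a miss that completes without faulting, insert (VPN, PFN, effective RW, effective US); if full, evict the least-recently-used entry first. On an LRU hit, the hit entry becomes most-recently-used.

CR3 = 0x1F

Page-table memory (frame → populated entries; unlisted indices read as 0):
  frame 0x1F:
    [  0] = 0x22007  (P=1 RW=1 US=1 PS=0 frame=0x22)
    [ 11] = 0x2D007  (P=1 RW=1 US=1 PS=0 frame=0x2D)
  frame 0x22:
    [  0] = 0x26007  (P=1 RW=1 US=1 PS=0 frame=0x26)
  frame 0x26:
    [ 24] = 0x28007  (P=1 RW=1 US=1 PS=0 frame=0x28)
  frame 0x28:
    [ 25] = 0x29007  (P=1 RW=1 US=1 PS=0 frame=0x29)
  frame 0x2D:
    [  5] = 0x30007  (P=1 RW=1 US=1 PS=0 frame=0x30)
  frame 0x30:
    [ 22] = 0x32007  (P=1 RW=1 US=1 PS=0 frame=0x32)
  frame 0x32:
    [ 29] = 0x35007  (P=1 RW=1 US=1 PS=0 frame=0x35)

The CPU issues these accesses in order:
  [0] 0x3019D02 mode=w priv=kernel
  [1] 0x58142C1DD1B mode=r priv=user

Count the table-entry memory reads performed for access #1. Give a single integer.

Walk each access:
#0 VA=0x3019D02 (w,kernel):
  lvl0: tbl 0x1F, slot 0 ⇒ 0x22007 (P1/RW1/US1/PS0)
  lvl1: tbl 0x22, slot 0 ⇒ 0x26007 (P1/RW1/US1/PS0)
  lvl2: tbl 0x26, slot 24 ⇒ 0x28007 (P1/RW1/US1/PS0)
  lvl3: tbl 0x28, slot 25 ⇒ 0x29007 (P1/RW1/US1/PS0)
  ⇒ phys 0x29D02  [4 reads]
#1 VA=0x58142C1DD1B (r,user):
  lvl0: tbl 0x1F, slot 11 ⇒ 0x2D007 (P1/RW1/US1/PS0)
  lvl1: tbl 0x2D, slot 5 ⇒ 0x30007 (P1/RW1/US1/PS0)
  lvl2: tbl 0x30, slot 22 ⇒ 0x32007 (P1/RW1/US1/PS0)
  lvl3: tbl 0x32, slot 29 ⇒ 0x35007 (P1/RW1/US1/PS0)
  ⇒ phys 0x35D1B  [4 reads]

Entries read for #1: 4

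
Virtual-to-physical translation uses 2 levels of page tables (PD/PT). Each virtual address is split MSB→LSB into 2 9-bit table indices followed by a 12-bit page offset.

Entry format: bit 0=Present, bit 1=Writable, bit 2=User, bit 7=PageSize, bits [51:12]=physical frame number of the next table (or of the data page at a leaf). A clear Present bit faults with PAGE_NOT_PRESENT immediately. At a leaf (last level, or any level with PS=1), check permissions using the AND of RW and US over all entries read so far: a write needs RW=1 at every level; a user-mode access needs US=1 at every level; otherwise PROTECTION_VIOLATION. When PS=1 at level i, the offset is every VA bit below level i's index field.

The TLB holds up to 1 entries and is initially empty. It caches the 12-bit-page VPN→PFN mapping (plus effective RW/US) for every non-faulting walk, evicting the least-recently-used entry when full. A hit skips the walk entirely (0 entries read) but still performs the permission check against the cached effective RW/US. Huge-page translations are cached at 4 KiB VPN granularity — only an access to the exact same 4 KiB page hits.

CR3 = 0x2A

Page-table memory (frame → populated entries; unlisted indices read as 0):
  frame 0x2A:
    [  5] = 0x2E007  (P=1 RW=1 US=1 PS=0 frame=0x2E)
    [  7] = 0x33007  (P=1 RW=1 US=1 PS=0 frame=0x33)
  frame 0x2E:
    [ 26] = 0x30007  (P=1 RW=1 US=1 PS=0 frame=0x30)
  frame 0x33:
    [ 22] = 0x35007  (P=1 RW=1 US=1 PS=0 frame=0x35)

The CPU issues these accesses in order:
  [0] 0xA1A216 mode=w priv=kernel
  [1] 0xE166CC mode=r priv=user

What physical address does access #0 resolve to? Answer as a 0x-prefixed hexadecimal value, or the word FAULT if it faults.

Trace:
#0 VA=0xA1A216 (w,kernel):
  L0 @0x2A[5] → 0x2E007  P=1,RW=1,US=1,PS=0
  L1 @0x2E[26] → 0x30007  P=1,RW=1,US=1,PS=0
  ⇒ phys 0x30216  [2 reads]
#1 VA=0xE166CC (r,user):
  L0 @0x2A[7] → 0x33007  P=1,RW=1,US=1,PS=0
  L1 @0x33[22] → 0x35007  P=1,RW=1,US=1,PS=0
  ⇒ phys 0x356CC  [2 reads]

Access #0 PA: 0x30216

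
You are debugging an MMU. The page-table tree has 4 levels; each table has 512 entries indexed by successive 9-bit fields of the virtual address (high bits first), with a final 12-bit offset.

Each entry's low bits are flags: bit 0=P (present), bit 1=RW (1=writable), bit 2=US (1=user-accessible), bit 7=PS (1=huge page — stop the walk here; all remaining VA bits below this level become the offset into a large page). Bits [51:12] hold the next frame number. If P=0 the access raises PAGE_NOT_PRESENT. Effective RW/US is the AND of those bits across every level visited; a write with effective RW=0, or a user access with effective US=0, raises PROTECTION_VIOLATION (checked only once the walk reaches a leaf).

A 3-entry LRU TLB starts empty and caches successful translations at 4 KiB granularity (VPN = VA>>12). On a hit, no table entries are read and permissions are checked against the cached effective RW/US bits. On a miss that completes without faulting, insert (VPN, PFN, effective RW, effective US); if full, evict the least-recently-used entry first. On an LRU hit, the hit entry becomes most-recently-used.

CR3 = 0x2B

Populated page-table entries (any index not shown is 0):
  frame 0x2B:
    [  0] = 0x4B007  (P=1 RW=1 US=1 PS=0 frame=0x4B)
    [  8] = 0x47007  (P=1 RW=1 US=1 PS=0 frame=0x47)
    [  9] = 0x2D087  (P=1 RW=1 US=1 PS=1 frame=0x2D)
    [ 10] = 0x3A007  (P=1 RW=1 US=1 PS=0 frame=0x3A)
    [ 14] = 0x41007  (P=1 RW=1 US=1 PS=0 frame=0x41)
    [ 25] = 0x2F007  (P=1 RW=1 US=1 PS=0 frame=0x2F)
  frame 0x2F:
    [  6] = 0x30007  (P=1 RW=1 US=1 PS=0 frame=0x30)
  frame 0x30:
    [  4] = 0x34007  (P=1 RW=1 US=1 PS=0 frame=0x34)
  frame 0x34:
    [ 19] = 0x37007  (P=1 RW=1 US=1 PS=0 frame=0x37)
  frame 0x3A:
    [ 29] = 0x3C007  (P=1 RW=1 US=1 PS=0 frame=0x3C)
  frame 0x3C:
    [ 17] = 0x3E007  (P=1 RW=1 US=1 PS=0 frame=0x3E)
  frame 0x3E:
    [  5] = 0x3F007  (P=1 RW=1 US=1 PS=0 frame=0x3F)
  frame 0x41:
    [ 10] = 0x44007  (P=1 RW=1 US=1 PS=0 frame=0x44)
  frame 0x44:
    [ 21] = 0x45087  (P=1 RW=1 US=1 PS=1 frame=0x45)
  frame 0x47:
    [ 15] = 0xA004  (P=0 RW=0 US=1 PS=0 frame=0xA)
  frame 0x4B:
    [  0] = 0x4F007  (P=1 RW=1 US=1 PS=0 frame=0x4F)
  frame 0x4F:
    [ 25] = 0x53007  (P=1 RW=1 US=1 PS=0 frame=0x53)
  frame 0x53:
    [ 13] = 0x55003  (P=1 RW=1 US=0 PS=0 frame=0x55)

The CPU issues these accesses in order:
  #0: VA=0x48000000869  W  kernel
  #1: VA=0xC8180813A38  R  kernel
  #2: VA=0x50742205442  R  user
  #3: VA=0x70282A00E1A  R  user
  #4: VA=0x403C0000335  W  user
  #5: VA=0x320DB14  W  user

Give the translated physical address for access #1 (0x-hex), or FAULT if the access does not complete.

Trace:
#0 VA=0x48000000869 (w,kernel):
  lvl0: tbl 0x2B, slot 9 ⇒ 0x2D087 (P1/RW1/US1/PS1)
  ⇒ phys 0x2D869 (huge @L0)  [1 reads]
#1 VA=0xC8180813A38 (r,kernel):
  lvl0: tbl 0x2B, slot 25 ⇒ 0x2F007 (P1/RW1/US1/PS0)
  lvl1: tbl 0x2F, slot 6 ⇒ 0x30007 (P1/RW1/US1/PS0)
  lvl2: tbl 0x30, slot 4 ⇒ 0x34007 (P1/RW1/US1/PS0)
  lvl3: tbl 0x34, slot 19 ⇒ 0x37007 (P1/RW1/US1/PS0)
  ⇒ phys 0x37A38  [4 reads]
#2 VA=0x50742205442 (r,user):
  lvl0: tbl 0x2B, slot 10 ⇒ 0x3A007 (P1/RW1/US1/PS0)
  lvl1: tbl 0x3A, slot 29 ⇒ 0x3C007 (P1/RW1/US1/PS0)
  lvl2: tbl 0x3C, slot 17 ⇒ 0x3E007 (P1/RW1/US1/PS0)
  lvl3: tbl 0x3E, slot 5 ⇒ 0x3F007 (P1/RW1/US1/PS0)
  ⇒ phys 0x3F442  [4 reads]
#3 VA=0x70282A00E1A (r,user):
  lvl0: tbl 0x2B, slot 14 ⇒ 0x41007 (P1/RW1/US1/PS0)
  lvl1: tbl 0x41, slot 10 ⇒ 0x44007 (P1/RW1/US1/PS0)
  lvl2: tbl 0x44, slot 21 ⇒ 0x45087 (P1/RW1/US1/PS1)
  ⇒ phys 0x45E1A (huge @L2)  [3 reads]
#4 VA=0x403C0000335 (w,user):
  lvl0: tbl 0x2B, slot 8 ⇒ 0x47007 (P1/RW1/US1/PS0)
  lvl1: tbl 0x47, slot 15 ⇒ 0xA004 (P0/RW0/US1/PS0)
  ✗ PAGE_NOT_PRESENT  [2 reads]
#5 VA=0x320DB14 (w,user):
  lvl0: tbl 0x2B, slot 0 ⇒ 0x4B007 (P1/RW1/US1/PS0)
  lvl1: tbl 0x4B, slot 0 ⇒ 0x4F007 (P1/RW1/US1/PS0)
  lvl2: tbl 0x4F, slot 25 ⇒ 0x53007 (P1/RW1/US1/PS0)
  lvl3: tbl 0x53, slot 13 ⇒ 0x55003 (P1/RW1/US0/PS0)
  ✗ PROTECTION_VIOLATION  [4 reads]

Access #1 PA: 0x37A38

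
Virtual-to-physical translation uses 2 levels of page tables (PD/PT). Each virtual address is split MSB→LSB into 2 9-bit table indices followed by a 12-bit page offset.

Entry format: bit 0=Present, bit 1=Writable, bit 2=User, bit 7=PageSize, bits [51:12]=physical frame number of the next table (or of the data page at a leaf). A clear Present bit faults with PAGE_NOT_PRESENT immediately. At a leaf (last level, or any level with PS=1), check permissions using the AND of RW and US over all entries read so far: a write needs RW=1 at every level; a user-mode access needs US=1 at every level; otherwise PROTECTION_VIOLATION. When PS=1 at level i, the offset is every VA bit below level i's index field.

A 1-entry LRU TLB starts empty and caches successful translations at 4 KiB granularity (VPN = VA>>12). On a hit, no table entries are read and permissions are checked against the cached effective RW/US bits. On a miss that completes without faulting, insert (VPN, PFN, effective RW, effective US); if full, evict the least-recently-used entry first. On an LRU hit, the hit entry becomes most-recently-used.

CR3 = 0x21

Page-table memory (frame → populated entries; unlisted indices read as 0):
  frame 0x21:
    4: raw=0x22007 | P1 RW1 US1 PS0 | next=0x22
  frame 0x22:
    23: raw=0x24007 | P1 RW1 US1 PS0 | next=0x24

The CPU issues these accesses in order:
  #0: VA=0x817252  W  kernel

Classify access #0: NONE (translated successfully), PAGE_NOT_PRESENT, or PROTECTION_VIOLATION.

Trace:
#0 VA=0x817252 (w,kernel):
  [0] read 0x21 idx=4: raw=0x22007 flags P=1 W=1 U=1 S=0
  [1] read 0x22 idx=23: raw=0x24007 flags P=1 W=1 U=1 S=0
  ⇒ phys 0x24252  [2 reads]

Access #0 fault: NONE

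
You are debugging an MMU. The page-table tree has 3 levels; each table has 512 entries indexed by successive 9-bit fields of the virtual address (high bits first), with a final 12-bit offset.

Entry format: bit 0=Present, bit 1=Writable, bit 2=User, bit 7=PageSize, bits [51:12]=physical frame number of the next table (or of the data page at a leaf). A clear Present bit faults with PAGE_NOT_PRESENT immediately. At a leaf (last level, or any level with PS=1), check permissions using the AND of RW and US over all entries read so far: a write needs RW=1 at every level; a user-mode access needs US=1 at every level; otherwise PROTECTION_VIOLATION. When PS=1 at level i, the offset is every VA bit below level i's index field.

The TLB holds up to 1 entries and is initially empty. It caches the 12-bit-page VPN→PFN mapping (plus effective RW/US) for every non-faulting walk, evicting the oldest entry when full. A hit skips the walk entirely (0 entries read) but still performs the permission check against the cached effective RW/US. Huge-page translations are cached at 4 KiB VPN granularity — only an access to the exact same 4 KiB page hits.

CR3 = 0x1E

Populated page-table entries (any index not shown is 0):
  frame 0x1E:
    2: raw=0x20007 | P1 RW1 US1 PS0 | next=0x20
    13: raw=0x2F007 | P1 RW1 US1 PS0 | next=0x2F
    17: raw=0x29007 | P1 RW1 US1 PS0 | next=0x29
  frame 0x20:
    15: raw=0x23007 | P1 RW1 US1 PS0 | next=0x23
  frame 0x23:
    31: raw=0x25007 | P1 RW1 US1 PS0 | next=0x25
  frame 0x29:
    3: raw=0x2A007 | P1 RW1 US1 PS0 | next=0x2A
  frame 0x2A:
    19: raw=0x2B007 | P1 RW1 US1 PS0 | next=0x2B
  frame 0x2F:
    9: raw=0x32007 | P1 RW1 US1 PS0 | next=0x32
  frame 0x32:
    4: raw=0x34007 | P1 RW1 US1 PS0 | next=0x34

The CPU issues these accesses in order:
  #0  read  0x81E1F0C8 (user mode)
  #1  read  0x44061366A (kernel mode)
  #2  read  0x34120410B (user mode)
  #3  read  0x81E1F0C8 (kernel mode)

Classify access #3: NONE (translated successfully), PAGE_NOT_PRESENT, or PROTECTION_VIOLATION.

Trace:
#0 VA=0x81E1F0C8 (r,user):
  lvl0: tbl 0x1E, slot 2 ⇒ 0x20007 (P1/RW1/US1/PS0)
  lvl1: tbl 0x20, slot 15 ⇒ 0x23007 (P1/RW1/US1/PS0)
  lvl2: tbl 0x23, slot 31 ⇒ 0x25007 (P1/RW1/US1/PS0)
  → PA=0x250C8  (3 entries read)
#1 VA=0x44061366A (r,kernel):
  lvl0: tbl 0x1E, slot 17 ⇒ 0x29007 (P1/RW1/US1/PS0)
  lvl1: tbl 0x29, slot 3 ⇒ 0x2A007 (P1/RW1/US1/PS0)
  lvl2: tbl 0x2A, slot 19 ⇒ 0x2B007 (P1/RW1/US1/PS0)
  → PA=0x2B66A  (3 entries read)
#2 VA=0x34120410B (r,user):
  lvl0: tbl 0x1E, slot 13 ⇒ 0x2F007 (P1/RW1/US1/PS0)
  lvl1: tbl 0x2F, slot 9 ⇒ 0x32007 (P1/RW1/US1/PS0)
  lvl2: tbl 0x32, slot 4 ⇒ 0x34007 (P1/RW1/US1/PS0)
  → PA=0x3410B  (3 entries read)
#3 VA=0x81E1F0C8 (r,kernel):
  lvl0: tbl 0x1E, slot 2 ⇒ 0x20007 (P1/RW1/US1/PS0)
  lvl1: tbl 0x20, slot 15 ⇒ 0x23007 (P1/RW1/US1/PS0)
  lvl2: tbl 0x23, slot 31 ⇒ 0x25007 (P1/RW1/US1/PS0)
  → PA=0x250C8  (3 entries read)

Access #3 fault: NONE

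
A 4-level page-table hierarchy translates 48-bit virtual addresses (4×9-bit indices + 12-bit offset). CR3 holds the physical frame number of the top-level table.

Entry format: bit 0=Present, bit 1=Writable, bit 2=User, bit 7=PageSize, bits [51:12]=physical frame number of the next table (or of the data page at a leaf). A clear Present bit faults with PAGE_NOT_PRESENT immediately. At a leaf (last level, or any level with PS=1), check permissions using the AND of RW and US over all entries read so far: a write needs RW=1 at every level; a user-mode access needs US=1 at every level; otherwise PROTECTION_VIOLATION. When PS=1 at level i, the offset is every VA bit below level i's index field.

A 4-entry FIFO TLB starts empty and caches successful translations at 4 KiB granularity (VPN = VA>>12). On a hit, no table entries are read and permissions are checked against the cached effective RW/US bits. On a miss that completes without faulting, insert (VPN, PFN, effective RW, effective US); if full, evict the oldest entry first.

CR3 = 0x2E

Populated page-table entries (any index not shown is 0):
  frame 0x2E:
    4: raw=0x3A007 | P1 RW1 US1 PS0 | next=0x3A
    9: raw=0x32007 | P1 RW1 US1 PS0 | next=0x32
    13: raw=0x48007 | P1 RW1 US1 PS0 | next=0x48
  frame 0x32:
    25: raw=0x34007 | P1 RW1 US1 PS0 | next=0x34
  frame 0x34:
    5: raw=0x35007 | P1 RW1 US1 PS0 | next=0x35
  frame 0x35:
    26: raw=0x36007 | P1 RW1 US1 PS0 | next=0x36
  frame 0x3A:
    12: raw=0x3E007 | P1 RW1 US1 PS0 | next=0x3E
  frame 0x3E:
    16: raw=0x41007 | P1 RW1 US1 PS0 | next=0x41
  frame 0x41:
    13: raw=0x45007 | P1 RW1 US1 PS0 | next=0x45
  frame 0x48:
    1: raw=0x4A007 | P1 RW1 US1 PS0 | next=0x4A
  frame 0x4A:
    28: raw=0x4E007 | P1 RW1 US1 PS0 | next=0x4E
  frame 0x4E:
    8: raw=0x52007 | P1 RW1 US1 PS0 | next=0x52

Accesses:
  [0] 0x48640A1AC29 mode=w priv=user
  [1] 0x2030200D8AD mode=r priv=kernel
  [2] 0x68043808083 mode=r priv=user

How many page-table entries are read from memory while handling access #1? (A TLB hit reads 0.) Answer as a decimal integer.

Trace:
#0 VA=0x48640A1AC29 (w,user):
  lvl0: tbl 0x2E, slot 9 ⇒ 0x32007 (P1/RW1/US1/PS0)
  lvl1: tbl 0x32, slot 25 ⇒ 0x34007 (P1/RW1/US1/PS0)
  lvl2: tbl 0x34, slot 5 ⇒ 0x35007 (P1/RW1/US1/PS0)
  lvl3: tbl 0x35, slot 26 ⇒ 0x36007 (P1/RW1/US1/PS0)
  ⇒ phys 0x36C29  [4 reads]
#1 VA=0x2030200D8AD (r,kernel):
  lvl0: tbl 0x2E, slot 4 ⇒ 0x3A007 (P1/RW1/US1/PS0)
  lvl1: tbl 0x3A, slot 12 ⇒ 0x3E007 (P1/RW1/US1/PS0)
  lvl2: tbl 0x3E, slot 16 ⇒ 0x41007 (P1/RW1/US1/PS0)
  lvl3: tbl 0x41, slot 13 ⇒ 0x45007 (P1/RW1/US1/PS0)
  ⇒ phys 0x458AD  [4 reads]
#2 VA=0x68043808083 (r,user):
  lvl0: tbl 0x2E, slot 13 ⇒ 0x48007 (P1/RW1/US1/PS0)
  lvl1: tbl 0x48, slot 1 ⇒ 0x4A007 (P1/RW1/US1/PS0)
  lvl2: tbl 0x4A, slot 28 ⇒ 0x4E007 (P1/RW1/US1/PS0)
  lvl3: tbl 0x4E, slot 8 ⇒ 0x52007 (P1/RW1/US1/PS0)
  ⇒ phys 0x52083  [4 reads]

Entries read for #1: 4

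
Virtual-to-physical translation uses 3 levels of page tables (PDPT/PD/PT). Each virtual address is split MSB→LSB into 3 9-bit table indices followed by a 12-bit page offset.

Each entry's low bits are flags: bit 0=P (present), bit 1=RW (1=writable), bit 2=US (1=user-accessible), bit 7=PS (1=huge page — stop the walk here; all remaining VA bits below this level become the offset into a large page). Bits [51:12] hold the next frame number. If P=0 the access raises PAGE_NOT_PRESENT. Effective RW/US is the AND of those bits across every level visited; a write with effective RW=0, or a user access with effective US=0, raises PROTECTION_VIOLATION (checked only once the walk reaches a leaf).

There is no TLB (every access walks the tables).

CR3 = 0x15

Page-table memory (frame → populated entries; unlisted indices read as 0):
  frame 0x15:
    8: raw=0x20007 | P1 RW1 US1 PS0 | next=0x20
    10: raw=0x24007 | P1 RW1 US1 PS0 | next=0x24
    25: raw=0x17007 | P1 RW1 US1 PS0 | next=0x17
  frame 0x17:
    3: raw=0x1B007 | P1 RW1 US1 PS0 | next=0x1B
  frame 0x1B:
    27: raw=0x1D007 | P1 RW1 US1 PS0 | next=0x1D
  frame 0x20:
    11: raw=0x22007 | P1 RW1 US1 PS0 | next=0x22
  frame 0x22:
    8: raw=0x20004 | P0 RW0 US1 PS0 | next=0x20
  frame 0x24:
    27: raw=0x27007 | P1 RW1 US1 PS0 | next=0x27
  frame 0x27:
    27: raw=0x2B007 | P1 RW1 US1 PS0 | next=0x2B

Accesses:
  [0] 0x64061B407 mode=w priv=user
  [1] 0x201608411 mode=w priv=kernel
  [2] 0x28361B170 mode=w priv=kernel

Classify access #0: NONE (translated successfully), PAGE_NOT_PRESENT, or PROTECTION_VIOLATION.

Trace:
#0 VA=0x64061B407 (w,user):
  L0 @0x15[25] → 0x17007  P=1,RW=1,US=1,PS=0
  L1 @0x17[3] → 0x1B007  P=1,RW=1,US=1,PS=0
  L2 @0x1B[27] → 0x1D007  P=1,RW=1,US=1,PS=0
  ⇒ phys 0x1D407  [3 reads]
#1 VA=0x201608411 (w,kernel):
  L0 @0x15[8] → 0x20007  P=1,RW=1,US=1,PS=0
  L1 @0x20[11] → 0x22007  P=1,RW=1,US=1,PS=0
  L2 @0x22[8] → 0x20004  P=0,RW=0,US=1,PS=0
  → PAGE_NOT_PRESENT  (3 entries read)
#2 VA=0x28361B170 (w,kernel):
  L0 @0x15[10] → 0x24007  P=1,RW=1,US=1,PS=0
  L1 @0x24[27] → 0x27007  P=1,RW=1,US=1,PS=0
  L2 @0x27[27] → 0x2B007  P=1,RW=1,US=1,PS=0
  ⇒ phys 0x2B170  [3 reads]

Access #0 fault: NONE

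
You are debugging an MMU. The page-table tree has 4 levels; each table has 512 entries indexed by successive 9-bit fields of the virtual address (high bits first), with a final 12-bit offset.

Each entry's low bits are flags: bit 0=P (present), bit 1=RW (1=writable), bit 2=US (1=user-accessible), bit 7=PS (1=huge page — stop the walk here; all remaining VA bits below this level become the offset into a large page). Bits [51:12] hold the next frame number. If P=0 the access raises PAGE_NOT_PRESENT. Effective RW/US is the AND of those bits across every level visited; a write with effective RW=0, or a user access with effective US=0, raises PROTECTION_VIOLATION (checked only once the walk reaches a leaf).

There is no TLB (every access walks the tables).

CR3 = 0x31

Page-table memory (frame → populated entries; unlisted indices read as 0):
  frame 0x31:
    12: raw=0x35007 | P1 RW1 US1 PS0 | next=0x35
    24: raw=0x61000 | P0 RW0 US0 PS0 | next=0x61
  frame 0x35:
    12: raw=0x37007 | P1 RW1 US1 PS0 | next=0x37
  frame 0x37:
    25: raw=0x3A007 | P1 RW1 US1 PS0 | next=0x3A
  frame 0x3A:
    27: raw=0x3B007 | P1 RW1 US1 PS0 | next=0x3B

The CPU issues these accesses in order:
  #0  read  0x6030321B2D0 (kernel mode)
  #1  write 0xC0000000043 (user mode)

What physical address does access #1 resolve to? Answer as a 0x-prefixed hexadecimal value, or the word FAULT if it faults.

Trace:
#0 VA=0x6030321B2D0 (r,kernel):
  L0 @0x31[12] → 0x35007  P=1,RW=1,US=1,PS=0
  L1 @0x35[12] → 0x37007  P=1,RW=1,US=1,PS=0
  L2 @0x37[25] → 0x3A007  P=1,RW=1,US=1,PS=0
  L3 @0x3A[27] → 0x3B007  P=1,RW=1,US=1,PS=0
  ⇒ phys 0x3B2D0  [4 reads]
#1 VA=0xC0000000043 (w,user):
  L0 @0x31[24] → 0x61000  P=0,RW=0,US=0,PS=0
  → PAGE_NOT_PRESENT  (1 entries read)

Access #1 PA: FAULT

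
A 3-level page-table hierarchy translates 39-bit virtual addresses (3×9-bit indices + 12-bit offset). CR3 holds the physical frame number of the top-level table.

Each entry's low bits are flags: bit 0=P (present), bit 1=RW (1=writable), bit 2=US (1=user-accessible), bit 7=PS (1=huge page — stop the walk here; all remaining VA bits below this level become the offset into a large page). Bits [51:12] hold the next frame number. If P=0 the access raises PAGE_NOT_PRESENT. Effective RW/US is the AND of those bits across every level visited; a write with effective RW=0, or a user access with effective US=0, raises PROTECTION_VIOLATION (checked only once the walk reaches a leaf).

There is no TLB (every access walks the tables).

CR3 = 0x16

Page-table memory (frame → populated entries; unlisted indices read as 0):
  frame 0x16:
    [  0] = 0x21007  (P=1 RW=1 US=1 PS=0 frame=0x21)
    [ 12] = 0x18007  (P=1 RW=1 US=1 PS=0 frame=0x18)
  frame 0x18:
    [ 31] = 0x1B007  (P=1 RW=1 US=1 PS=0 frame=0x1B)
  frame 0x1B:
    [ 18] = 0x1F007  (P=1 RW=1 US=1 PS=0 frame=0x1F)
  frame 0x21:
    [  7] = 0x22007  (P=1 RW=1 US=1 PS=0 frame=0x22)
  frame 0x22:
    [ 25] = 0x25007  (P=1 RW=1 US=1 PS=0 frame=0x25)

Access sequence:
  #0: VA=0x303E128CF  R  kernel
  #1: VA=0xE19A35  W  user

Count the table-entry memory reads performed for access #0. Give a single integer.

Per-access translation:
#0 VA=0x303E128CF (r,kernel):
  L0: frame=0x16 idx=12 entry=0x18007 [P=1 RW=1 US=1 PS=0]
  L1: frame=0x18 idx=31 entry=0x1B007 [P=1 RW=1 US=1 PS=0]
  L2: frame=0x1B idx=18 entry=0x1F007 [P=1 RW=1 US=1 PS=0]
  ⇒ phys 0x1F8CF  [3 reads]
#1 VA=0xE19A35 (w,user):
  L0: frame=0x16 idx=0 entry=0x21007 [P=1 RW=1 US=1 PS=0]
  L1: frame=0x21 idx=7 entry=0x22007 [P=1 RW=1 US=1 PS=0]
  L2: frame=0x22 idx=25 entry=0x25007 [P=1 RW=1 US=1 PS=0]
  ⇒ phys 0x25A35  [3 reads]

Entries read for #0: 3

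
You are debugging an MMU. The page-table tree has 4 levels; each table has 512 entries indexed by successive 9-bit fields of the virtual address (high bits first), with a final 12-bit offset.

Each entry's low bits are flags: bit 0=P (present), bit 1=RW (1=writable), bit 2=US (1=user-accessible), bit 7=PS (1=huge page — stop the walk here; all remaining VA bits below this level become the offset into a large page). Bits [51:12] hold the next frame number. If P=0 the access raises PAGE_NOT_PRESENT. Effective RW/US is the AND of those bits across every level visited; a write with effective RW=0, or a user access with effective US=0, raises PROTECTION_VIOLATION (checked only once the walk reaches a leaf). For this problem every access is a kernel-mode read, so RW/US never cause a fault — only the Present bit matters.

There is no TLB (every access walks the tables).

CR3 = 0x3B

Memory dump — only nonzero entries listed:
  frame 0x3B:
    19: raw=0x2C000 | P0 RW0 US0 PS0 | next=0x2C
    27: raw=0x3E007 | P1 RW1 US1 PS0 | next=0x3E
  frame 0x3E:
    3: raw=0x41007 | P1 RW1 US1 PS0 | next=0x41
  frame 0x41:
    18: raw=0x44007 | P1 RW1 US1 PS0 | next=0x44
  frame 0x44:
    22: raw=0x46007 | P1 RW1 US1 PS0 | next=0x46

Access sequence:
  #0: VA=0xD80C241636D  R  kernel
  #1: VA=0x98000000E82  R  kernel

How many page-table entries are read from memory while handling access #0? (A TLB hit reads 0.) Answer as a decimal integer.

Trace:
#0 VA=0xD80C241636D (r,kernel):
  lvl0: tbl 0x3B, slot 27 ⇒ 0x3E007 (P1/RW1/US1/PS0)
  lvl1: tbl 0x3E, slot 3 ⇒ 0x41007 (P1/RW1/US1/PS0)
  lvl2: tbl 0x41, slot 18 ⇒ 0x44007 (P1/RW1/US1/PS0)
  lvl3: tbl 0x44, slot 22 ⇒ 0x46007 (P1/RW1/US1/PS0)
  ⇒ phys 0x4636D  [4 reads]
#1 VA=0x98000000E82 (r,kernel):
  lvl0: tbl 0x3B, slot 19 ⇒ 0x2C000 (P0/RW0/US0/PS0)
  ⇒ fault: PAGE_NOT_PRESENT  — 1 lookups

Entries read for #0: 4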